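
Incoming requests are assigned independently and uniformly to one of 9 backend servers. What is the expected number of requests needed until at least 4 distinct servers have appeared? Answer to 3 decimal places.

4.911

With k distinct servers already seen, the next new one arrives after an expected 9/(9-k) requests.
Sum over k = 0,...,3: E = 9/9 + 9/8 + 9/7 + 9/6 = 4.9107.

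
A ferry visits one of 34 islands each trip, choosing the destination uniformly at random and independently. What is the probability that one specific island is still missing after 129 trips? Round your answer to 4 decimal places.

On each trip the fixed island fails to appear with probability 33/34.
P(still missing after 129) = (33/34)^129 = 0.02126.

0.0213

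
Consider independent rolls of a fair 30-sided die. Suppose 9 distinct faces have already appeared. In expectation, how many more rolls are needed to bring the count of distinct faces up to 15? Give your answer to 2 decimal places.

9.81

With k distinct faces already seen, the next new one takes an expected 30/(30-k) rolls.
Sum over k = 9,...,14: E = 30/21 + 30/20 + 30/19 + 30/18 + 30/17 + 30/16 = 9.814.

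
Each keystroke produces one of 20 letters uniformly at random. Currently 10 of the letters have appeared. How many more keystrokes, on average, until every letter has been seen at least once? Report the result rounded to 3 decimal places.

With k distinct letters already seen, the next new one takes an expected 20/(20-k) keystrokes.
Sum over k = 10,...,19: E = 20/10 + 20/9 + 20/8 + ... + 20/2 + 20/1 = 58.5794.

58.579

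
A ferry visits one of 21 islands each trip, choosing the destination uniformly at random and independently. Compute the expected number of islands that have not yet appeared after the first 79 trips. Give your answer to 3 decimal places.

0.445

For each island, P(unseen after 79) = (20/21)^79 = 0.0212.
By linearity of expectation, E[unseen] = 21·(20/21)^79 = 0.4449.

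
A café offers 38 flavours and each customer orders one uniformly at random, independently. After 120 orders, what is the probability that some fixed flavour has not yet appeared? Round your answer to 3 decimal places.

On each order the fixed flavour fails to appear with probability 37/38.
P(still missing after 120) = (37/38)^120 = 0.0408.

0.041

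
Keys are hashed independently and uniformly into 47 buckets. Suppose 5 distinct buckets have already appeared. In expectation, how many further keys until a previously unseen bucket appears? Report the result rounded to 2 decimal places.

1.12

Each key yields a new bucket with probability (47-5)/47 = 42/47, so the wait is geometric with mean 47/42.
E = 47/42 = 1.119.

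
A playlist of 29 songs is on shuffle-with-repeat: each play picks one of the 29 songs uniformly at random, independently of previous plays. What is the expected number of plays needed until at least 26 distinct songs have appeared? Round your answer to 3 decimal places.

61.721

With k distinct songs already seen, the next new one arrives after an expected 29/(29-k) plays.
Sum over k = 0,...,25: E = 29/29 + 29/28 + 29/27 + ... + 29/5 + 29/4 = 61.7213.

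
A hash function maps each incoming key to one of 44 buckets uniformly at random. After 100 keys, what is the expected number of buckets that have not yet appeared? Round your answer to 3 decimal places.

For each bucket, P(unseen after 100) = (43/44)^100 = 0.1004.
By linearity of expectation, E[unseen] = 44·(43/44)^100 = 4.4160.

4.416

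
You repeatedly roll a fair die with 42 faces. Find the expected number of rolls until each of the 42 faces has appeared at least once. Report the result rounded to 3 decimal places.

The wait to go from k to k+1 distinct faces is geometric with mean 42/(42-k).
E[T] = 42/42 + 42/41 + 42/40 + ... + 42/2 + 42/1 = 42·H_{42}.
H_{42} = 4.3267, so E[T] = 181.7232.

181.723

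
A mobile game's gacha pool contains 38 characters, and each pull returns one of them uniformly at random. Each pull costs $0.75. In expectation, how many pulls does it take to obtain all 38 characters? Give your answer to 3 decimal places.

160.660

The wait to go from k to k+1 distinct characters is geometric with mean 38/(38-k).
E[T] = 38/38 + 38/37 + 38/36 + ... + 38/2 + 38/1 = 38·H_{38}.
H_{38} = 4.2279, so E[T] = 160.6603.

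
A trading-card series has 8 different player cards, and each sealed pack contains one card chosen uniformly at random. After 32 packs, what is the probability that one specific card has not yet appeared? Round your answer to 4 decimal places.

0.0139

On each pack the fixed card fails to appear with probability 7/8.
P(still missing after 32) = (7/8)^32 = 0.01394.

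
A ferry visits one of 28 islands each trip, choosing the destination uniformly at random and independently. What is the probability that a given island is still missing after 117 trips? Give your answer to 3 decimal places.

On each trip the fixed island fails to appear with probability 27/28.
P(still missing after 117) = (27/28)^117 = 0.0142.

0.014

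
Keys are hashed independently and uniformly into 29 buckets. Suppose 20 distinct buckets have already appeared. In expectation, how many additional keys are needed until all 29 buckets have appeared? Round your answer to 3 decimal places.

82.040

The wait to go from k to k+1 distinct buckets is geometric with mean 29/(29-k).
Sum over k = 20,...,28: E = 29/9 + 29/8 + 29/7 + ... + 29/2 + 29/1 = 82.0401.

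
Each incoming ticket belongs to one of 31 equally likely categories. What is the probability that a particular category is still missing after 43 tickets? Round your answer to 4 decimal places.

Each ticket misses the fixed category with probability (31-1)/31 = 30/31, independently.
P(still missing after 43) = (30/31)^43 = 0.24415.

0.2442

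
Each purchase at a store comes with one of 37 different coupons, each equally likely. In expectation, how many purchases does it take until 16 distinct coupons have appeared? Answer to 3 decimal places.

Going from k to k+1 distinct takes a geometric number of purchases with mean 37/(37-k).
Sum over k = 0,...,15: E = 37/37 + 37/36 + 37/35 + ... + 37/23 + 37/22 = 20.5804.

20.580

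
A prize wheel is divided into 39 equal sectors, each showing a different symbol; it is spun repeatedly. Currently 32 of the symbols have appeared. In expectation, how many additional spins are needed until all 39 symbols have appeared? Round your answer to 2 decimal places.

The wait to go from k to k+1 distinct symbols is geometric with mean 39/(39-k).
Sum over k = 32,...,38: E = 39/7 + 39/6 + 39/5 + ... + 39/2 + 39/1 = 101.121.

101.12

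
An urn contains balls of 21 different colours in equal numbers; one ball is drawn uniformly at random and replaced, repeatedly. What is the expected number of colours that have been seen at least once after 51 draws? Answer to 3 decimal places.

For each colour, P(seen in 51 draws) = 1 - (20/21)^51 = 0.9169.
By linearity of expectation, E[distinct seen] = 21·(1 - (20/21)^51) = 19.2559.

19.256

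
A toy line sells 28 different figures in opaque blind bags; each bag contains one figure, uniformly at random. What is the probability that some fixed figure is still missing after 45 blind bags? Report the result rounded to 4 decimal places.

Each blind bag misses the fixed figure with probability (28-1)/28 = 27/28, independently.
P(still missing after 45) = (27/28)^45 = 0.19465.

0.1947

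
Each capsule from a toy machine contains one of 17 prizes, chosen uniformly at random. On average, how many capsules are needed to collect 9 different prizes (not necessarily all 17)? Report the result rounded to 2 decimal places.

12.27

Going from k to k+1 distinct takes a geometric number of capsules with mean 17/(17-k).
Sum over k = 0,...,8: E = 17/17 + 17/16 + 17/15 + ... + 17/10 + 17/9 = 12.269.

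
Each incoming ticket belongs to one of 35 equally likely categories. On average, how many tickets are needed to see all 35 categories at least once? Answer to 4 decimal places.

145.1373

The wait to go from k to k+1 distinct categories is geometric with mean 35/(35-k).
E[T] = 35/35 + 35/34 + 35/33 + ... + 35/2 + 35/1 = 35·H_{35}.
H_{35} = 4.14678, so E[T] = 145.13735.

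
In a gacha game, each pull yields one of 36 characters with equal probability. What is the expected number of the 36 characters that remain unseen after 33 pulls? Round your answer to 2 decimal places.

14.21

For each character, P(unseen after 33) = (35/36)^33 = 0.395.
By linearity of expectation, E[unseen] = 36·(35/36)^33 = 14.209.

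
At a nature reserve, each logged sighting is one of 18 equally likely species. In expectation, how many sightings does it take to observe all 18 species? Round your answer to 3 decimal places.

62.912

After k distinct species have appeared, the next sighting gives a new one with probability (18-k)/18, so the expected wait for the (k+1)-th is 18/(18-k).
E[T] = 18/18 + 18/17 + 18/16 + ... + 18/2 + 18/1 = 18·H_{18}.
H_{18} = 3.4951, so E[T] = 62.9119.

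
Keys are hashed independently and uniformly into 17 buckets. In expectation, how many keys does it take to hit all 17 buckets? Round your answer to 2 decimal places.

58.47

The wait to go from k to k+1 distinct buckets is geometric with mean 17/(17-k).
E[T] = 17/17 + 17/16 + 17/15 + ... + 17/2 + 17/1 = 17·H_{17}.
H_{17} = 3.440, so E[T] = 58.472.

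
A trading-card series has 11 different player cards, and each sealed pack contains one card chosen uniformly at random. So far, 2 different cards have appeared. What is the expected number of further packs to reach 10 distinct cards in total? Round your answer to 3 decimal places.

The wait to go from k to k+1 distinct cards is geometric with mean 11/(11-k).
Sum over k = 2,...,9: E = 11/9 + 11/8 + 11/7 + ... + 11/3 + 11/2 = 20.1187.

20.119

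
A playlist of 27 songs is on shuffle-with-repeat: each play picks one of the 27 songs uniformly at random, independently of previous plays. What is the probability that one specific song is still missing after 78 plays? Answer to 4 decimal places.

0.0527

On each play the fixed song fails to appear with probability 26/27.
P(still missing after 78) = (26/27)^78 = 0.05267.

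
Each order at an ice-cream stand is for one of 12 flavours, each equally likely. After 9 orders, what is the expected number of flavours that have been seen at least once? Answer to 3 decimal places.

6.516

For each flavour, P(seen in 9 orders) = 1 - (11/12)^9 = 0.5430.
By linearity of expectation, E[distinct seen] = 12·(1 - (11/12)^9) = 6.5162.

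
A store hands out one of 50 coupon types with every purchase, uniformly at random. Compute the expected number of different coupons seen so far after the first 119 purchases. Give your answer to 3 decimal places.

For each coupon, P(seen in 119 purchases) = 1 - (49/50)^119 = 0.9097.
By linearity of expectation, E[distinct seen] = 50·(1 - (49/50)^119) = 45.4828.

45.483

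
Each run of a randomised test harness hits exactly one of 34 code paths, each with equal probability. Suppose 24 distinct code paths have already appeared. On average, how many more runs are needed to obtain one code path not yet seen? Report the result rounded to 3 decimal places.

3.400

Each run yields a new code path with probability (34-24)/34 = 10/34, so the wait is geometric with mean 34/10.
E = 34/10 = 3.4000.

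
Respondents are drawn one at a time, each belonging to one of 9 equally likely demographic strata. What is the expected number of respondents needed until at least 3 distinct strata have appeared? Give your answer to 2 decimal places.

Going from k to k+1 distinct takes a geometric number of respondents with mean 9/(9-k).
Sum over k = 0,...,2: E = 9/9 + 9/8 + 9/7 = 3.411.

3.41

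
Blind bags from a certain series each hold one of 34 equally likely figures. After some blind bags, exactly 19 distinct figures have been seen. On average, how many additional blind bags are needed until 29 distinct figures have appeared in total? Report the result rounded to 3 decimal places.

The wait to go from k to k+1 distinct figures is geometric with mean 34/(34-k).
Sum over k = 19,...,28: E = 34/15 + 34/14 + 34/13 + ... + 34/7 + 34/6 = 35.1865.

35.186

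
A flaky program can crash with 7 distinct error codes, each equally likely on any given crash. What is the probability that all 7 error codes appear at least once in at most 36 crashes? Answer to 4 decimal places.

Let A_i be the event that error code i is missing after 36 crashes. By inclusion–exclusion on the A_i,
P(all seen) = Σ_{j=0}^{7} (-1)^j C(7,j)((7-j)/7)^36
= 1.00000 - 0.02723 + 0.00012 - 0.00000 + 0.00000 - 0.00000 + 0.00000 - 0.00000
= 0.97289.

0.9729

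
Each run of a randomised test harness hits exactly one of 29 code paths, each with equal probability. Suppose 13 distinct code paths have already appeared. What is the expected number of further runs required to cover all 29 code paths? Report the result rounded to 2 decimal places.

98.04

With k distinct code paths already seen, the next new one takes an expected 29/(29-k) runs.
Sum over k = 13,...,28: E = 29/16 + 29/15 + 29/14 + ... + 29/2 + 29/1 = 98.041.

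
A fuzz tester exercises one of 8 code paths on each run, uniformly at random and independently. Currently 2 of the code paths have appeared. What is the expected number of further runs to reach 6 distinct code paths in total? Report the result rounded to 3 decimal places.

With k distinct code paths already seen, the next new one takes an expected 8/(8-k) runs.
Sum over k = 2,...,5: E = 8/6 + 8/5 + 8/4 + 8/3 = 7.6000.

7.600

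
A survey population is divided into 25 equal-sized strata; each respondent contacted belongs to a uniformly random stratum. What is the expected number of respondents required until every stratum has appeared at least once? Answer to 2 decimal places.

The wait to go from k to k+1 distinct strata is geometric with mean 25/(25-k).
E[T] = 25/25 + 25/24 + 25/23 + ... + 25/2 + 25/1 = 25·H_{25}.
H_{25} = 3.816, so E[T] = 95.399.

95.40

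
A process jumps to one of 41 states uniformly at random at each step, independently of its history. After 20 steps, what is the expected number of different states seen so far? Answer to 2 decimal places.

For each state, P(seen in 20 steps) = 1 - (40/41)^20 = 0.390.
By linearity of expectation, E[distinct seen] = 41·(1 - (40/41)^20) = 15.979.

15.98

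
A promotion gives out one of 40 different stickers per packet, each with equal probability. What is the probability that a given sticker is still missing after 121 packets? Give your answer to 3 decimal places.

On each packet the fixed sticker fails to appear with probability 39/40.
P(still missing after 121) = (39/40)^121 = 0.0467.

0.047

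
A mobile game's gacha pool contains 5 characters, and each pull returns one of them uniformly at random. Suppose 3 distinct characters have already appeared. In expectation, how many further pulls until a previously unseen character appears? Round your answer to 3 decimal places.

2.500

Each pull yields a new character with probability (5-3)/5 = 2/5, so the wait is geometric with mean 5/2.
E = 5/2 = 2.5000.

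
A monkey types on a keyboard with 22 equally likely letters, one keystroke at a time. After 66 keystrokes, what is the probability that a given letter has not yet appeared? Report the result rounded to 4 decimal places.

0.0464

On each keystroke the fixed letter fails to appear with probability 21/22.
P(still missing after 66) = (21/22)^66 = 0.04641.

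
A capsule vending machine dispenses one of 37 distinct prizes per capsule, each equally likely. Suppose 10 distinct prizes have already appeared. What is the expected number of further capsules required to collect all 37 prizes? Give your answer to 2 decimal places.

143.98

The wait to go from k to k+1 distinct prizes is geometric with mean 37/(37-k).
Sum over k = 10,...,36: E = 37/27 + 37/26 + 37/25 + ... + 37/2 + 37/1 = 143.984.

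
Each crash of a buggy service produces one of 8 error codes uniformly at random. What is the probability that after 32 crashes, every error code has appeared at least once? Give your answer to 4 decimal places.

By inclusion–exclusion over which error codes are missing,
P(all seen) = Σ_{j=0}^{8} (-1)^j C(8,j)((8-j)/8)^32
= 1.00000 - 0.11152 + 0.00281 - 0.00002 + 0.00000 - 0.00000 + 0.00000 - 0.00000 + 0.00000
= 0.89128.

0.8913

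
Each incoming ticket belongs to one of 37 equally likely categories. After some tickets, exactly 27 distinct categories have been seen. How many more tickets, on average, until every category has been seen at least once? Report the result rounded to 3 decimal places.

108.372

The wait to go from k to k+1 distinct categories is geometric with mean 37/(37-k).
Sum over k = 27,...,36: E = 37/10 + 37/9 + 37/8 + ... + 37/2 + 37/1 = 108.3718.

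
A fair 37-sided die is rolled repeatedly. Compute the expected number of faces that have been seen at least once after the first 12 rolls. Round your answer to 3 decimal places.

For each face, P(seen in 12 rolls) = 1 - (36/37)^12 = 0.2802.
By linearity of expectation, E[distinct seen] = 37·(1 - (36/37)^12) = 10.3676.

10.368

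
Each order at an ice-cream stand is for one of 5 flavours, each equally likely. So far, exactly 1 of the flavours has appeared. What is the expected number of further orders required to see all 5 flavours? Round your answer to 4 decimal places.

10.4167

With k distinct flavours already seen, the next new one takes an expected 5/(5-k) orders.
Sum over k = 1,...,4: E = 5/4 + 5/3 + 5/2 + 5/1 = 10.41667.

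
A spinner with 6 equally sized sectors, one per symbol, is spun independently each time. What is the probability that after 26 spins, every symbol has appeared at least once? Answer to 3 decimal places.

0.948

By inclusion–exclusion over which symbols are missing,
P(all seen) = Σ_{j=0}^{6} (-1)^j C(6,j)((6-j)/6)^26
= 1.0000 - 0.0524 + 0.0004 - 0.0000 + 0.0000 - 0.0000 + 0.0000
= 0.9480.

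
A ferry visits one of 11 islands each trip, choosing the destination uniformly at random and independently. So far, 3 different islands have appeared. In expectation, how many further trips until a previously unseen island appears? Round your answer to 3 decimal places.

1.375

The number of trips until the next new island is geometric with success probability 8/11, so its mean is 11/8.
E = 11/8 = 1.3750.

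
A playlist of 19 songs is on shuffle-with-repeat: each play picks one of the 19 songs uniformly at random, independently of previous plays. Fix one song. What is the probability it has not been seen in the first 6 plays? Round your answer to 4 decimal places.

On each play the fixed song fails to appear with probability 18/19.
P(still missing after 6) = (18/19)^6 = 0.72296.

0.7230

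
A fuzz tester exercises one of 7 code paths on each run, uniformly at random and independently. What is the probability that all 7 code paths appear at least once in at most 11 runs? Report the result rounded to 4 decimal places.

0.1631

Let A_i be the event that code path i is missing after 11 runs. By inclusion–exclusion on the A_i,
P(all seen) = Σ_{j=0}^{7} (-1)^j C(7,j)((7-j)/7)^11
= 1.00000 - 1.28435 + 0.51857 - 0.07424 + 0.00314 - 0.00002 + 0.00000 - 0.00000
= 0.16310.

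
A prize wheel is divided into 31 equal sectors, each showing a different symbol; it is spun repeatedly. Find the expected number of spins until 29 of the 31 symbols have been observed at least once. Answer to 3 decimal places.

Going from k to k+1 distinct takes a geometric number of spins with mean 31/(31-k).
Sum over k = 0,...,28: E = 31/31 + 31/30 + 31/29 + ... + 31/4 + 31/3 = 78.3446.

78.345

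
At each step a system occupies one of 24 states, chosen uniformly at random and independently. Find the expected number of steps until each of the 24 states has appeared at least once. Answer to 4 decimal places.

90.6230

Split into phases: going from k distinct to k+1 distinct takes on average 24/(24-k) steps.
E[T] = 24/24 + 24/23 + 24/22 + ... + 24/2 + 24/1 = 24·H_{24}.
H_{24} = 3.77596, so E[T] = 90.62300.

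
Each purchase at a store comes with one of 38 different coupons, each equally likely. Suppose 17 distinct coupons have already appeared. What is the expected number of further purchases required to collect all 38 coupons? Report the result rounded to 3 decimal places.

With k distinct coupons already seen, the next new one takes an expected 38/(38-k) purchases.
Sum over k = 17,...,37: E = 38/21 + 38/20 + 38/19 + ... + 38/2 + 38/1 = 138.5236.

138.524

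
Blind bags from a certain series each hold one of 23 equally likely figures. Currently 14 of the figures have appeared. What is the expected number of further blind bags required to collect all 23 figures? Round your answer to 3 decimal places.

With k distinct figures already seen, the next new one takes an expected 23/(23-k) blind bags.
Sum over k = 14,...,22: E = 23/9 + 23/8 + 23/7 + ... + 23/2 + 23/1 = 65.0663.

65.066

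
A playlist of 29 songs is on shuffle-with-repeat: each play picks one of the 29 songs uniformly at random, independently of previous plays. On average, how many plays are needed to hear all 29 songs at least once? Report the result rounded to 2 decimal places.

The wait to go from k to k+1 distinct songs is geometric with mean 29/(29-k).
E[T] = 29/29 + 29/28 + 29/27 + ... + 29/2 + 29/1 = 29·H_{29}.
H_{29} = 3.962, so E[T] = 114.888.

114.89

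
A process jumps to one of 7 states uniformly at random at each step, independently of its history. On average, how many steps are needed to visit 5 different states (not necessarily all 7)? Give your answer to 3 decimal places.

Going from k to k+1 distinct takes a geometric number of steps with mean 7/(7-k).
Sum over k = 0,...,4: E = 7/7 + 7/6 + 7/5 + 7/4 + 7/3 = 7.6500.

7.650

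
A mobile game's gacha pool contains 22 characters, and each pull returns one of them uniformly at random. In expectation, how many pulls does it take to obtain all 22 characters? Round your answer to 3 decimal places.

After k distinct characters have appeared, the next pull gives a new one with probability (22-k)/22, so the expected wait for the (k+1)-th is 22/(22-k).
E[T] = 22/22 + 22/21 + 22/20 + ... + 22/2 + 22/1 = 22·H_{22}.
H_{22} = 3.6908, so E[T] = 81.1979.

81.198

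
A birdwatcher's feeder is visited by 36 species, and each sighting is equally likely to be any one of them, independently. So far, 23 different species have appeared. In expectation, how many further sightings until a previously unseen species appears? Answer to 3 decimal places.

2.769

Each sighting yields a new species with probability (36-23)/36 = 13/36, so the wait is geometric with mean 36/13.
E = 36/13 = 2.7692.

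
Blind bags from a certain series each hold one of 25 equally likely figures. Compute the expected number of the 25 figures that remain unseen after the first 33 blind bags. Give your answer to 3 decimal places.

For each figure, P(unseen after 33) = (24/25)^33 = 0.2600.
By linearity of expectation, E[unseen] = 25·(24/25)^33 = 6.4997.

6.500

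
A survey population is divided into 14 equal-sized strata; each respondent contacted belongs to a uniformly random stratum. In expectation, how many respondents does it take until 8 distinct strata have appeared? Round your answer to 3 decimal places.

With k distinct strata already seen, the next new one arrives after an expected 14/(14-k) respondents.
Sum over k = 0,...,7: E = 14/14 + 14/13 + 14/12 + ... + 14/8 + 14/7 = 11.2219.

11.222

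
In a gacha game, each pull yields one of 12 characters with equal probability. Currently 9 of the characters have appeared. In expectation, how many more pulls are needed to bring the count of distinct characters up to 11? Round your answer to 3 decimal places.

With k distinct characters already seen, the next new one takes an expected 12/(12-k) pulls.
Sum over k = 9,...,10: E = 12/3 + 12/2 = 10.0000.

10.000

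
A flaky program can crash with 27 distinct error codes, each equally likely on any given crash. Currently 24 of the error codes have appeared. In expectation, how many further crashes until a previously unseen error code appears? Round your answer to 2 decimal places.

9.00

Each crash yields a new error code with probability (27-24)/27 = 3/27, so the wait is geometric with mean 27/3.
E = 27/3 = 9.000.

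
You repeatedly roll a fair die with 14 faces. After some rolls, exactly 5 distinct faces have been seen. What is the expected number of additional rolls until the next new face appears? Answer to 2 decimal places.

1.56

The number of rolls until the next new face is geometric with success probability 9/14, so its mean is 14/9.
E = 14/9 = 1.556.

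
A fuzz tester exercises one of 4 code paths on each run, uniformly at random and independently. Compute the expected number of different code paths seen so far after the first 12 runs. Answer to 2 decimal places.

For each code path, P(seen in 12 runs) = 1 - (3/4)^12 = 0.968.
By linearity of expectation, E[distinct seen] = 4·(1 - (3/4)^12) = 3.873.

3.87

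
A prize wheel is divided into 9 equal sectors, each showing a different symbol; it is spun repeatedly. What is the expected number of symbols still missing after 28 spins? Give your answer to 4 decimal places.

For each symbol, P(unseen after 28) = (8/9)^28 = 0.03696.
By linearity of expectation, E[unseen] = 9·(8/9)^28 = 0.33264.

0.3326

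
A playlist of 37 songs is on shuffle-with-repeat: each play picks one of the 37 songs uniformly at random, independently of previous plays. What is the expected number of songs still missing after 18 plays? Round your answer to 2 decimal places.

22.60

For each song, P(unseen after 18) = (36/37)^18 = 0.611.
By linearity of expectation, E[unseen] = 37·(36/37)^18 = 22.595.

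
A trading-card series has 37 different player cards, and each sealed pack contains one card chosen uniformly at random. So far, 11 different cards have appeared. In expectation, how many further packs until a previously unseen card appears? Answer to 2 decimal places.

The number of packs until the next new card is geometric with success probability 26/37, so its mean is 37/26.
E = 37/26 = 1.423.

1.42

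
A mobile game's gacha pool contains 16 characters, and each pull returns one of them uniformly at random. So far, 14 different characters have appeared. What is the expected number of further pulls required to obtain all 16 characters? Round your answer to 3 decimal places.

24.000

With k distinct characters already seen, the next new one takes an expected 16/(16-k) pulls.
Sum over k = 14,...,15: E = 16/2 + 16/1 = 24.0000.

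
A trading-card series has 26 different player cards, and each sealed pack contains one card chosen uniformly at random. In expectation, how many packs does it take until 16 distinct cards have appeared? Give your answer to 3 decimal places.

With k distinct cards already seen, the next new one arrives after an expected 26/(26-k) packs.
Sum over k = 0,...,15: E = 26/26 + 26/25 + 26/24 + ... + 26/12 + 26/11 = 24.0617.

24.062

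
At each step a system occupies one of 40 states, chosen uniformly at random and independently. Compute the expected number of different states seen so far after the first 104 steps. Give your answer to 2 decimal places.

37.13

For each state, P(seen in 104 steps) = 1 - (39/40)^104 = 0.928.
By linearity of expectation, E[distinct seen] = 40·(1 - (39/40)^104) = 37.126.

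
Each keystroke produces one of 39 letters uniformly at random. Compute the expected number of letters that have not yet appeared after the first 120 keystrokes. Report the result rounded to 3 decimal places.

For each letter, P(unseen after 120) = (38/39)^120 = 0.0443.
By linearity of expectation, E[unseen] = 39·(38/39)^120 = 1.7272.

1.727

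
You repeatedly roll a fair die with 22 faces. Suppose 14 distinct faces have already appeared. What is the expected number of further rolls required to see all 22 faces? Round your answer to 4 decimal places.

59.7929

With k distinct faces already seen, the next new one takes an expected 22/(22-k) rolls.
Sum over k = 14,...,21: E = 22/8 + 22/7 + 22/6 + ... + 22/2 + 22/1 = 59.79286.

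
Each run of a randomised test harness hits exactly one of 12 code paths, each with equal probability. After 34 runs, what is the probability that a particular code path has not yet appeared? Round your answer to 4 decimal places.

0.0519

Each run misses the fixed code path with probability (12-1)/12 = 11/12, independently.
P(still missing after 34) = (11/12)^34 = 0.05190.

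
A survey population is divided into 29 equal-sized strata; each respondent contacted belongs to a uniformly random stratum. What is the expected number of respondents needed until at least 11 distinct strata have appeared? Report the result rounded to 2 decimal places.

With k distinct strata already seen, the next new one arrives after an expected 29/(29-k) respondents.
Sum over k = 0,...,10: E = 29/29 + 29/28 + 29/27 + ... + 29/20 + 29/19 = 13.530.

13.53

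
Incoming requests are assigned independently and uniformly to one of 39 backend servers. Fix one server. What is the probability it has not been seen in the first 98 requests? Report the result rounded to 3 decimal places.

Each request misses the fixed server with probability (39-1)/39 = 38/39, independently.
P(still missing after 98) = (38/39)^98 = 0.0784.

0.078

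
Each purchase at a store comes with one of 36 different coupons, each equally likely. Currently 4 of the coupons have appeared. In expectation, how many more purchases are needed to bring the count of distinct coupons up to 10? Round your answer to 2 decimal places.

The wait to go from k to k+1 distinct coupons is geometric with mean 36/(36-k).
Sum over k = 4,...,9: E = 36/32 + 36/31 + 36/30 + 36/29 + 36/28 + 36/27 = 7.347.

7.35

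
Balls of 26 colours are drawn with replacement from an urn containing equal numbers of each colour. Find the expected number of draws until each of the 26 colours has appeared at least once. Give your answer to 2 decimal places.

Split into phases: going from k distinct to k+1 distinct takes on average 26/(26-k) draws.
E[T] = 26/26 + 26/25 + 26/24 + ... + 26/2 + 26/1 = 26·H_{26}.
H_{26} = 3.854, so E[T] = 100.215.

100.21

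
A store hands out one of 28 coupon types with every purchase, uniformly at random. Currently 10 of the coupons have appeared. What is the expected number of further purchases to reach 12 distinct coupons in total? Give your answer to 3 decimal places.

With k distinct coupons already seen, the next new one takes an expected 28/(28-k) purchases.
Sum over k = 10,...,11: E = 28/18 + 28/17 = 3.2026.

3.203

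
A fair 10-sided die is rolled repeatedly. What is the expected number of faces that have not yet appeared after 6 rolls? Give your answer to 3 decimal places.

5.314

For each face, P(unseen after 6) = (9/10)^6 = 0.5314.
By linearity of expectation, E[unseen] = 10·(9/10)^6 = 5.3144.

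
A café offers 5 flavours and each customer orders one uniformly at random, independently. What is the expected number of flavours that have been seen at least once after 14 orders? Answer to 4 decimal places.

4.7801

For each flavour, P(seen in 14 orders) = 1 - (4/5)^14 = 0.95602.
By linearity of expectation, E[distinct seen] = 5·(1 - (4/5)^14) = 4.78010.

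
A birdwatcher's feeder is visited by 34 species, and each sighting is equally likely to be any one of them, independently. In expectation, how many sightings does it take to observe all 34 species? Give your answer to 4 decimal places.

140.0191

The wait to go from k to k+1 distinct species is geometric with mean 34/(34-k).
E[T] = 34/34 + 34/33 + 34/32 + ... + 34/2 + 34/1 = 34·H_{34}.
H_{34} = 4.11821, so E[T] = 140.01914.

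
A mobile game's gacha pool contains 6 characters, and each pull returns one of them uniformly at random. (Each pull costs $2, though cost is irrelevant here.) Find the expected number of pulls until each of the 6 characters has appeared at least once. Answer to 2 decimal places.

14.70

After k distinct characters have appeared, the next pull gives a new one with probability (6-k)/6, so the expected wait for the (k+1)-th is 6/(6-k).
E[T] = 6/6 + 6/5 + 6/4 + 6/3 + 6/2 + 6/1 = 6·H_{6}.
H_{6} = 2.450, so E[T] = 14.700.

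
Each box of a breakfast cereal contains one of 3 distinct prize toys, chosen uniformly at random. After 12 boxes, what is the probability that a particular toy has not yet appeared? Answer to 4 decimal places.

0.0077

Each box misses the fixed toy with probability (3-1)/3 = 2/3, independently.
P(still missing after 12) = (2/3)^12 = 0.00771.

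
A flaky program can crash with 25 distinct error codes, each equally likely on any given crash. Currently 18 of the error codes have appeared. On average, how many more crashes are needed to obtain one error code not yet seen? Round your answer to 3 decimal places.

The number of crashes until the next new error code is geometric with success probability 7/25, so its mean is 25/7.
E = 25/7 = 3.5714.

3.571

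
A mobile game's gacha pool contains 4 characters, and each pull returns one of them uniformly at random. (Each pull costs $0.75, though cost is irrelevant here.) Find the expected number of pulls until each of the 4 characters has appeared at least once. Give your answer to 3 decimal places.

8.333

Split into phases: going from k distinct to k+1 distinct takes on average 4/(4-k) pulls.
E[T] = 4/4 + 4/3 + 4/2 + 4/1 = 4·H_{4}.
H_{4} = 2.0833, so E[T] = 8.3333.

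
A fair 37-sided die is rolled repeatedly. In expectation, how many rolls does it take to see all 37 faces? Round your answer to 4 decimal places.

155.4587

Split into phases: going from k distinct to k+1 distinct takes on average 37/(37-k) rolls.
E[T] = 37/37 + 37/36 + 37/35 + ... + 37/2 + 37/1 = 37·H_{37}.
H_{37} = 4.20159, so E[T] = 155.45869.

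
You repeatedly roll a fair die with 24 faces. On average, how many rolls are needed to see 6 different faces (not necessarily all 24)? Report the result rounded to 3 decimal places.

6.740

Going from k to k+1 distinct takes a geometric number of rolls with mean 24/(24-k).
Sum over k = 0,...,5: E = 24/24 + 24/23 + 24/22 + 24/21 + 24/20 + 24/19 = 6.7404.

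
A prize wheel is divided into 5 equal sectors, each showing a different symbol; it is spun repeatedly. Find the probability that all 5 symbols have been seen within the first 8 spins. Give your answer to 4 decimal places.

0.3226

By inclusion–exclusion over which symbols are missing,
P(all seen) = Σ_{j=0}^{5} (-1)^j C(5,j)((5-j)/5)^8
= 1.00000 - 0.83886 + 0.16796 - 0.00655 + 0.00001 - 0.00000
= 0.32256.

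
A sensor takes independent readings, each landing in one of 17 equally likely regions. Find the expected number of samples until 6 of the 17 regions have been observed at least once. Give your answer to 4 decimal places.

7.1345

With k distinct regions already seen, the next new one arrives after an expected 17/(17-k) samples.
Sum over k = 0,...,5: E = 17/17 + 17/16 + 17/15 + 17/14 + 17/13 + 17/12 = 7.13448.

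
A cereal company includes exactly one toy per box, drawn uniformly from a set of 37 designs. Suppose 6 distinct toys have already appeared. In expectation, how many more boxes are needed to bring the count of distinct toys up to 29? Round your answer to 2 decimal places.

From k distinct to k+1 distinct takes on average 37/(37-k) boxes.
Sum over k = 6,...,28: E = 37/31 + 37/30 + 37/29 + ... + 37/10 + 37/9 = 48.447.

48.45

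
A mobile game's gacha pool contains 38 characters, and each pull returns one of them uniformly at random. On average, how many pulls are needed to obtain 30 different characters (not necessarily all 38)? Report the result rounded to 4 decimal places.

With k distinct characters already seen, the next new one arrives after an expected 38/(38-k) pulls.
Sum over k = 0,...,29: E = 38/38 + 38/37 + 38/36 + ... + 38/10 + 38/9 = 57.38171.

57.3817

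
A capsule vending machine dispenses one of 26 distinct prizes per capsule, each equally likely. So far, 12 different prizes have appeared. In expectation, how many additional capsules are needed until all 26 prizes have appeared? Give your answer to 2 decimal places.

The wait to go from k to k+1 distinct prizes is geometric with mean 26/(26-k).
Sum over k = 12,...,25: E = 26/14 + 26/13 + 26/12 + ... + 26/2 + 26/1 = 84.541.

84.54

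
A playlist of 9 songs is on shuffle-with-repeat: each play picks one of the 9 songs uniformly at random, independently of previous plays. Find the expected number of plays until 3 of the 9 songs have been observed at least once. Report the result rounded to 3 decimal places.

Going from k to k+1 distinct takes a geometric number of plays with mean 9/(9-k).
Sum over k = 0,...,2: E = 9/9 + 9/8 + 9/7 = 3.4107.

3.411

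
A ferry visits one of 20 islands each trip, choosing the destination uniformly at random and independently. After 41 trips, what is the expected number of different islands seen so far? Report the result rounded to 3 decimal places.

For each island, P(seen in 41 trips) = 1 - (19/20)^41 = 0.8779.
By linearity of expectation, E[distinct seen] = 20·(1 - (19/20)^41) = 17.5583.

17.558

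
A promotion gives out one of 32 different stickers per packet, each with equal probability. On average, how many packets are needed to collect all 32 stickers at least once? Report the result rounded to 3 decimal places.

129.872

Split into phases: going from k distinct to k+1 distinct takes on average 32/(32-k) packets.
E[T] = 32/32 + 32/31 + 32/30 + ... + 32/2 + 32/1 = 32·H_{32}.
H_{32} = 4.0585, so E[T] = 129.8718.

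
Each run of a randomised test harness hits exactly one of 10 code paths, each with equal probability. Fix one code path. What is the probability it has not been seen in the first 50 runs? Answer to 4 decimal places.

On each run the fixed code path fails to appear with probability 9/10.
P(still missing after 50) = (9/10)^50 = 0.00515.

0.0052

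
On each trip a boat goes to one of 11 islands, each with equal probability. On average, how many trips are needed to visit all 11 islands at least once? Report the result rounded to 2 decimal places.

33.22

After k distinct islands have appeared, the next trip gives a new one with probability (11-k)/11, so the expected wait for the (k+1)-th is 11/(11-k).
E[T] = 11/11 + 11/10 + 11/9 + ... + 11/2 + 11/1 = 11·H_{11}.
H_{11} = 3.020, so E[T] = 33.219.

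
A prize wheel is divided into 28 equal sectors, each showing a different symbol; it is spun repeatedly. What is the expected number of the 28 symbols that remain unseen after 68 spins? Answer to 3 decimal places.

2.361

For each symbol, P(unseen after 68) = (27/28)^68 = 0.0843.
By linearity of expectation, E[unseen] = 28·(27/28)^68 = 2.3613.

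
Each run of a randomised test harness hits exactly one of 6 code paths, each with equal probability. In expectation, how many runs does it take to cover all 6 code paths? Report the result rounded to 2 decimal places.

14.70

The wait to go from k to k+1 distinct code paths is geometric with mean 6/(6-k).
E[T] = 6/6 + 6/5 + 6/4 + 6/3 + 6/2 + 6/1 = 6·H_{6}.
H_{6} = 2.450, so E[T] = 14.700.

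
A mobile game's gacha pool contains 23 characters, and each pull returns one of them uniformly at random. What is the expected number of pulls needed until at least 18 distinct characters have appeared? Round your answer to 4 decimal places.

33.3720

With k distinct characters already seen, the next new one arrives after an expected 23/(23-k) pulls.
Sum over k = 0,...,17: E = 23/23 + 23/22 + 23/21 + ... + 23/7 + 23/6 = 33.37204.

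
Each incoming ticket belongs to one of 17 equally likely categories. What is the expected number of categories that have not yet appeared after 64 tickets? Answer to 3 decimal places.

0.351

For each category, P(unseen after 64) = (16/17)^64 = 0.0207.
By linearity of expectation, E[unseen] = 17·(16/17)^64 = 0.3511.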